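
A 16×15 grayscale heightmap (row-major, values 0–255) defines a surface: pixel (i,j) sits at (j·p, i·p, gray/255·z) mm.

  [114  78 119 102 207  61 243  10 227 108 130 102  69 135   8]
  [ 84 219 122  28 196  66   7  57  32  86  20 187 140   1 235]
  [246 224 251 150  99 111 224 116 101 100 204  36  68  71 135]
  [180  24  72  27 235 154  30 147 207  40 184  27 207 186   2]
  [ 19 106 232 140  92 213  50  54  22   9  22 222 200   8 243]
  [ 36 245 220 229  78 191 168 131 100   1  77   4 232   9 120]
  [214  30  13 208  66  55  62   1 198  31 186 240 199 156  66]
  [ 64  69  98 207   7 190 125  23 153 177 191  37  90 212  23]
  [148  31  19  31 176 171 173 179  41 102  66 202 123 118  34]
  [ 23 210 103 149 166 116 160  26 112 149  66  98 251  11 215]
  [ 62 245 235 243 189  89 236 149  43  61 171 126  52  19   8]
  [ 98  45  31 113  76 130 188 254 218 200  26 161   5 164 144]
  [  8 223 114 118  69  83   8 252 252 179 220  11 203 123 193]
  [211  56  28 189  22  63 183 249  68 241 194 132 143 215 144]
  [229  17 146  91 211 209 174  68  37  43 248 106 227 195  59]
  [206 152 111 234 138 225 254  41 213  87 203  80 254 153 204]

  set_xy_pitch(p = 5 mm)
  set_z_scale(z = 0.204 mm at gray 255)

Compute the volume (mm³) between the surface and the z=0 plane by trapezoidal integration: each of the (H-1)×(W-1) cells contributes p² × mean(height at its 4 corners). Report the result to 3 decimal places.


height_mm = gray/255 × 0.204; cell vol = 5² × mean(4 corners)
unit = 5² × 0.204 / (4×255) = 0.005 mm³ per gray-sum
row 0: Σ corner-gray over 14 cells = 5945  → 29.7250
row 1: Σ corner-gray over 14 cells = 6532  → 32.6600
row 2: Σ corner-gray over 14 cells = 7153  → 35.7650
row 3: Σ corner-gray over 14 cells = 6264  → 31.3200
row 4: Σ corner-gray over 14 cells = 6528  → 32.6400
row 5: Σ corner-gray over 14 cells = 6696  → 33.4800
row 6: Σ corner-gray over 14 cells = 6415  → 32.0750
row 7: Σ corner-gray over 14 cells = 6291  → 31.4550
row 8: Σ corner-gray over 14 cells = 6518  → 32.5900
row 9: Σ corner-gray over 14 cells = 7258  → 36.2900
row 10: Σ corner-gray over 14 cells = 7250  → 36.2500
row 11: Σ corner-gray over 14 cells = 7375  → 36.8750
row 12: Σ corner-gray over 14 cells = 7832  → 39.1600
row 13: Σ corner-gray over 14 cells = 7753  → 38.7650
row 14: Σ corner-gray over 14 cells = 8532  → 42.6600
Σ rows: total corner-gray = 104342  → 521.7100 mm³

521.710


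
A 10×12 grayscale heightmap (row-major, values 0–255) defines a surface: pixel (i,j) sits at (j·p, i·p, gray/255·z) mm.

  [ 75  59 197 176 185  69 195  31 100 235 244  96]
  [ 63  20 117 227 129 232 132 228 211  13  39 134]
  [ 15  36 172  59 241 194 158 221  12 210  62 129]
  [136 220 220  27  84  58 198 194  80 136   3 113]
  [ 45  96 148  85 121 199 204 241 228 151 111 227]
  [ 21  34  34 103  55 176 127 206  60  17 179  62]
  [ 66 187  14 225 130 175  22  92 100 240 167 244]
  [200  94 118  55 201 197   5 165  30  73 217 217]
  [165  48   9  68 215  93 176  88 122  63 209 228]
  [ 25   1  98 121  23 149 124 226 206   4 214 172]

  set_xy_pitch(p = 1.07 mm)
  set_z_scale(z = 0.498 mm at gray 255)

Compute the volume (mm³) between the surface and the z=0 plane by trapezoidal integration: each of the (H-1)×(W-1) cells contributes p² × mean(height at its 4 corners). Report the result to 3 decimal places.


28.081

height_mm = gray/255 × 0.498; cell vol = 1.07² × mean(4 corners)
unit = 1.07² × 0.498 / (4×255) = 0.000558981 mm³ per gray-sum
row 0: Σ corner-gray over 11 cells = 6046  → 3.3796
row 1: Σ corner-gray over 11 cells = 5767  → 3.2236
row 2: Σ corner-gray over 11 cells = 5563  → 3.1096
row 3: Σ corner-gray over 11 cells = 6129  → 3.4260
row 4: Σ corner-gray over 11 cells = 5505  → 3.0772
row 5: Σ corner-gray over 11 cells = 5079  → 2.8391
row 6: Σ corner-gray over 11 cells = 5741  → 3.2091
row 7: Σ corner-gray over 11 cells = 5302  → 2.9637
row 8: Σ corner-gray over 11 cells = 5104  → 2.8530
Σ rows: total corner-gray = 50236  → 28.0809 mm³


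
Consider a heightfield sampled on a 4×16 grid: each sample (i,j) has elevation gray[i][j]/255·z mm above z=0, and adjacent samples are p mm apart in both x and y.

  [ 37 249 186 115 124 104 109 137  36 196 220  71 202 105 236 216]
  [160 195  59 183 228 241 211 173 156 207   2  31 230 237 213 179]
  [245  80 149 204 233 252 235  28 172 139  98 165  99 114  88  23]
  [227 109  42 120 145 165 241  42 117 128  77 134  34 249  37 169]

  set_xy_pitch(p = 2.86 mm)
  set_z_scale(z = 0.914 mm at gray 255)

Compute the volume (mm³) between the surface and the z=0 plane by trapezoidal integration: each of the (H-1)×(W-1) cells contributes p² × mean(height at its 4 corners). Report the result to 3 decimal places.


height_mm = gray/255 × 0.914; cell vol = 2.86² × mean(4 corners)
unit = 2.86² × 0.914 / (4×255) = 0.00732956 mm³ per gray-sum
row 0: Σ corner-gray over 15 cells = 9504  → 69.6602
row 1: Σ corner-gray over 15 cells = 9451  → 69.2717
row 2: Σ corner-gray over 15 cells = 8056  → 59.0470
Σ rows: total corner-gray = 27011  → 197.9788 mm³

197.979


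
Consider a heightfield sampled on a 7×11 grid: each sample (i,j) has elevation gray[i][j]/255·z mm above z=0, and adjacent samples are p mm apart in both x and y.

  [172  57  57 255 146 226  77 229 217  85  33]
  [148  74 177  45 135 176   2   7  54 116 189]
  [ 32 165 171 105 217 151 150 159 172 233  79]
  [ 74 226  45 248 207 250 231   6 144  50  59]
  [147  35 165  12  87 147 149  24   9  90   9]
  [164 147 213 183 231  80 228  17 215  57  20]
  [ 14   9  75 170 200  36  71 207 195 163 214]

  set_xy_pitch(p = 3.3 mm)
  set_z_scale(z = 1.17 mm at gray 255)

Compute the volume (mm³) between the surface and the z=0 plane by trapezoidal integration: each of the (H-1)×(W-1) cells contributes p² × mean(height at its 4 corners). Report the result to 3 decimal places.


height_mm = gray/255 × 1.17; cell vol = 3.3² × mean(4 corners)
unit = 3.3² × 1.17 / (4×255) = 0.0124915 mm³ per gray-sum
row 0: Σ corner-gray over 10 cells = 4812  → 60.1090
row 1: Σ corner-gray over 10 cells = 5066  → 63.2818
row 2: Σ corner-gray over 10 cells = 6104  → 76.2479
row 3: Σ corner-gray over 10 cells = 4539  → 56.6988
row 4: Σ corner-gray over 10 cells = 4518  → 56.4365
row 5: Σ corner-gray over 10 cells = 5406  → 67.5289
Σ rows: total corner-gray = 30445  → 380.3028 mm³

380.303


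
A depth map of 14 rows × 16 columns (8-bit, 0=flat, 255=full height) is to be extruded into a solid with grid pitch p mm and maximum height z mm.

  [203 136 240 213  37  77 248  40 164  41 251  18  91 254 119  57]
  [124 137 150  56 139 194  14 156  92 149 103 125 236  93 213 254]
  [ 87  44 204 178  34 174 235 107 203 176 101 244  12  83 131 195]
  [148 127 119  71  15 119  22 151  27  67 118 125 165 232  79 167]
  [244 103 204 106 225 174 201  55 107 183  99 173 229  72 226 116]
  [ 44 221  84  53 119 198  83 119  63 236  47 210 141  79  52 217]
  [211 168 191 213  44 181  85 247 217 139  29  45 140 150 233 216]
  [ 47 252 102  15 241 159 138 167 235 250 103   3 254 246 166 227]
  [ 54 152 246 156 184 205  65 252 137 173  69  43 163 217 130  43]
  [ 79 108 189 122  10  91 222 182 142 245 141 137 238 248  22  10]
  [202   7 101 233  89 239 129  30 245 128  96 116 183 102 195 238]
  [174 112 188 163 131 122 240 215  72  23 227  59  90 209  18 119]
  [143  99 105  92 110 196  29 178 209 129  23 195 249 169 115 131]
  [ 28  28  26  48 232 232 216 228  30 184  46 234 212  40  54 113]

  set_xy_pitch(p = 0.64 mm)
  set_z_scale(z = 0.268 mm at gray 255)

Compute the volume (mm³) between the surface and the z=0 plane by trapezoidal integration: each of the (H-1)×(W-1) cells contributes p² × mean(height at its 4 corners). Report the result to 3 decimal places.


11.691

height_mm = gray/255 × 0.268; cell vol = 0.64² × mean(4 corners)
unit = 0.64² × 0.268 / (4×255) = 0.00010762 mm³ per gray-sum
row 0: Σ corner-gray over 15 cells = 8210  → 0.8836
row 1: Σ corner-gray over 15 cells = 8226  → 0.8853
row 2: Σ corner-gray over 15 cells = 7323  → 0.7881
row 3: Σ corner-gray over 15 cells = 7863  → 0.8462
row 4: Σ corner-gray over 15 cells = 8345  → 0.8981
row 5: Σ corner-gray over 15 cells = 8262  → 0.8892
row 6: Σ corner-gray over 15 cells = 9527  → 1.0253
row 7: Σ corner-gray over 15 cells = 9417  → 1.0135
row 8: Σ corner-gray over 15 cells = 8764  → 0.9432
row 9: Σ corner-gray over 15 cells = 8509  → 0.9157
row 10: Σ corner-gray over 15 cells = 8257  → 0.8886
row 11: Σ corner-gray over 15 cells = 8101  → 0.8718
row 12: Σ corner-gray over 15 cells = 7831  → 0.8428
Σ rows: total corner-gray = 108635  → 11.6913 mm³


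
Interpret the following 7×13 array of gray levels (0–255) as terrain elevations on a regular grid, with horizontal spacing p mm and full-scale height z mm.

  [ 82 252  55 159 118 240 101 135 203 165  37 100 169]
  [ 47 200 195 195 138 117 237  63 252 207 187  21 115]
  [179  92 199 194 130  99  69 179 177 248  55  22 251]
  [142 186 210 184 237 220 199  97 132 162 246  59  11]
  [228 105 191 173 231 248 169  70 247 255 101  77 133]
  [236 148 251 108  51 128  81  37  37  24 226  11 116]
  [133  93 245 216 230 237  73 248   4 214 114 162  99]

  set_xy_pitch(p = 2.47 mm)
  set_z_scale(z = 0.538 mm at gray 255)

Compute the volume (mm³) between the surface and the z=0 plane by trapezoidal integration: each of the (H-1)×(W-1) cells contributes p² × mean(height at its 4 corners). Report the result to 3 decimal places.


138.078

height_mm = gray/255 × 0.538; cell vol = 2.47² × mean(4 corners)
unit = 2.47² × 0.538 / (4×255) = 0.00321793 mm³ per gray-sum
row 0: Σ corner-gray over 12 cells = 7167  → 23.0629
row 1: Σ corner-gray over 12 cells = 7144  → 22.9889
row 2: Σ corner-gray over 12 cells = 7375  → 23.7322
row 3: Σ corner-gray over 12 cells = 8112  → 26.1038
row 4: Σ corner-gray over 12 cells = 6651  → 21.4024
row 5: Σ corner-gray over 12 cells = 6460  → 20.7878
Σ rows: total corner-gray = 42909  → 138.0780 mm³


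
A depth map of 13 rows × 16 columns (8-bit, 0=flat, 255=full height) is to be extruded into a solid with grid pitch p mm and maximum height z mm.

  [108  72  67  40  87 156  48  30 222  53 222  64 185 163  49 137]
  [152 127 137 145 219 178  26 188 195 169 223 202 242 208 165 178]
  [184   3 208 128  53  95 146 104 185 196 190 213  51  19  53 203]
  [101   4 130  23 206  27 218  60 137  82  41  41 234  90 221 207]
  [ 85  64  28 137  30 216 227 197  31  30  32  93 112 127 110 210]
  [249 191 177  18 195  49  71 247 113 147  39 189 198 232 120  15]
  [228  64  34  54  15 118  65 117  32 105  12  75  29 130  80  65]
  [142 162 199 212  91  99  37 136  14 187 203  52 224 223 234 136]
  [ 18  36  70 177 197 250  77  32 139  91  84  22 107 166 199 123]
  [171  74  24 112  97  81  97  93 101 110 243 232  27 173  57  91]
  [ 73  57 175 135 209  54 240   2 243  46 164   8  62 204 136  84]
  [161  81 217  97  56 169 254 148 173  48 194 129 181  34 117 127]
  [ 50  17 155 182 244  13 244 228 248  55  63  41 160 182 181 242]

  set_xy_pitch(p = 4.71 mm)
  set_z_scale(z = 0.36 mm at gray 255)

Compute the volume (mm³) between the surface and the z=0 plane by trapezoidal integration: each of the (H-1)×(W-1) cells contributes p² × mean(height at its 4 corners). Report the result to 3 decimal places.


694.563

height_mm = gray/255 × 0.36; cell vol = 4.71² × mean(4 corners)
unit = 4.71² × 0.36 / (4×255) = 0.00782968 mm³ per gray-sum
row 0: Σ corner-gray over 15 cells = 8339  → 65.2917
row 1: Σ corner-gray over 15 cells = 8853  → 69.3162
row 2: Σ corner-gray over 15 cells = 7011  → 54.8939
row 3: Σ corner-gray over 15 cells = 6499  → 50.8851
row 4: Σ corner-gray over 15 cells = 7399  → 57.9318
row 5: Σ corner-gray over 15 cells = 6389  → 50.0238
row 6: Σ corner-gray over 15 cells = 6577  → 51.4958
row 7: Σ corner-gray over 15 cells = 7859  → 61.5335
row 8: Σ corner-gray over 15 cells = 6739  → 52.7642
row 9: Σ corner-gray over 15 cells = 6931  → 54.2675
row 10: Σ corner-gray over 15 cells = 7711  → 60.3747
row 11: Σ corner-gray over 15 cells = 8402  → 65.7850
Σ rows: total corner-gray = 88709  → 694.5633 mm³


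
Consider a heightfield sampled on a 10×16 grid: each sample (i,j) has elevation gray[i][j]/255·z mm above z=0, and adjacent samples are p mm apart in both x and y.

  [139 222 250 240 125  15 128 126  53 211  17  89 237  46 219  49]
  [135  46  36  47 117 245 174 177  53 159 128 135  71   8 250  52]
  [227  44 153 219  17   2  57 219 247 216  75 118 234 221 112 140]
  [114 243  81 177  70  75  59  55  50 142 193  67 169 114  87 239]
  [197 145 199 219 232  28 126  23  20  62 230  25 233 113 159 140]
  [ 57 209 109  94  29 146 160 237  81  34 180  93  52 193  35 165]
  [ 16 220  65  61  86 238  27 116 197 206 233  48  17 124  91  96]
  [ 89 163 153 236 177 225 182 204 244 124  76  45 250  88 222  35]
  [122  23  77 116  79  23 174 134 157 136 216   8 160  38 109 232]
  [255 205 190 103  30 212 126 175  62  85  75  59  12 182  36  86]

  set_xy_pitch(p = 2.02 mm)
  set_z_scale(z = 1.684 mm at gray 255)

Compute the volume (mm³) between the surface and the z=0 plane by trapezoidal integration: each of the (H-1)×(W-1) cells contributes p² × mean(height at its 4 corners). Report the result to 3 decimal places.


height_mm = gray/255 × 1.684; cell vol = 2.02² × mean(4 corners)
unit = 2.02² × 1.684 / (4×255) = 0.00673666 mm³ per gray-sum
row 0: Σ corner-gray over 15 cells = 7623  → 51.3536
row 1: Σ corner-gray over 15 cells = 7714  → 51.9666
row 2: Σ corner-gray over 15 cells = 7752  → 52.2226
row 3: Σ corner-gray over 15 cells = 7482  → 50.4037
row 4: Σ corner-gray over 15 cells = 7491  → 50.4643
row 5: Σ corner-gray over 15 cells = 7096  → 47.8033
row 6: Σ corner-gray over 15 cells = 8472  → 57.0730
row 7: Σ corner-gray over 15 cells = 8156  → 54.9442
row 8: Σ corner-gray over 15 cells = 6699  → 45.1289
Σ rows: total corner-gray = 68485  → 461.3602 mm³

461.360


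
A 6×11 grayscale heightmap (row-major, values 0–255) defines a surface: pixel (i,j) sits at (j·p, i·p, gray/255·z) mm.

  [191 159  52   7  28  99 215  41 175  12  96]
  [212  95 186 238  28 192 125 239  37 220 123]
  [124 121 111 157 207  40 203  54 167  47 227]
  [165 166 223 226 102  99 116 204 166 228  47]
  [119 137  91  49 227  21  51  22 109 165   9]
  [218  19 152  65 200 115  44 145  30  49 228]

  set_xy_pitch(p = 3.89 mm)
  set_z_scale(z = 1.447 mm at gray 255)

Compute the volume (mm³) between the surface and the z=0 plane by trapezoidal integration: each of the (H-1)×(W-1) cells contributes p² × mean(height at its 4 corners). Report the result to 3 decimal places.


height_mm = gray/255 × 1.447; cell vol = 3.89² × mean(4 corners)
unit = 3.89² × 1.447 / (4×255) = 0.0214668 mm³ per gray-sum
row 0: Σ corner-gray over 10 cells = 4918  → 105.5738
row 1: Σ corner-gray over 10 cells = 5620  → 120.6435
row 2: Σ corner-gray over 10 cells = 5837  → 125.3018
row 3: Σ corner-gray over 10 cells = 5144  → 110.4253
row 4: Σ corner-gray over 10 cells = 3956  → 84.9227
Σ rows: total corner-gray = 25475  → 546.8670 mm³

546.867


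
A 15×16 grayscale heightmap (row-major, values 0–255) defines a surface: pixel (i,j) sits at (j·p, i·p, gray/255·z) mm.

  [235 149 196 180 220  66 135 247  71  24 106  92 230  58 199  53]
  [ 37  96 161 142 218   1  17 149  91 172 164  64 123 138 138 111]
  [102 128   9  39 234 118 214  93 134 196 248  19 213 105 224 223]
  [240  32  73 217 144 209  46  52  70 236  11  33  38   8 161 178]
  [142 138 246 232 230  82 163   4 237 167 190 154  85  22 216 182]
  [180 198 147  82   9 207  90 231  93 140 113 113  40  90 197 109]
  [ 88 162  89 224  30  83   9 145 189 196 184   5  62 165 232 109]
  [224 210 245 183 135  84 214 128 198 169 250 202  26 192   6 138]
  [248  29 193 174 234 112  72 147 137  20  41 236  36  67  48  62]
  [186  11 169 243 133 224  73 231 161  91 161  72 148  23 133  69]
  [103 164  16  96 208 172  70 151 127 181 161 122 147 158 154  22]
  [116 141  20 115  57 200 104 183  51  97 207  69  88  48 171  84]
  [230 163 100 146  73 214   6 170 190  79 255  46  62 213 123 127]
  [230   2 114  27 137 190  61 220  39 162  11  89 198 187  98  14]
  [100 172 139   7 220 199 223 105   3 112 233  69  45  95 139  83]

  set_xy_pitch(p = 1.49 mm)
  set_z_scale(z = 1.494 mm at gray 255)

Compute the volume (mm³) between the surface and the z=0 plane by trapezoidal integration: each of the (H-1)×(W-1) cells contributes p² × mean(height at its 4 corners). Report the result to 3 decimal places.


350.475

height_mm = gray/255 × 1.494; cell vol = 1.49² × mean(4 corners)
unit = 1.49² × 1.494 / (4×255) = 0.00325179 mm³ per gray-sum
row 0: Σ corner-gray over 15 cells = 7730  → 25.1364
row 1: Σ corner-gray over 15 cells = 7769  → 25.2632
row 2: Σ corner-gray over 15 cells = 7351  → 23.9039
row 3: Σ corner-gray over 15 cells = 7734  → 25.1494
row 4: Σ corner-gray over 15 cells = 8445  → 27.4614
row 5: Σ corner-gray over 15 cells = 7536  → 24.5055
row 6: Σ corner-gray over 15 cells = 8593  → 27.9427
row 7: Σ corner-gray over 15 cells = 8248  → 26.8208
row 8: Σ corner-gray over 15 cells = 7403  → 24.0730
row 9: Σ corner-gray over 15 cells = 7980  → 25.9493
row 10: Σ corner-gray over 15 cells = 7281  → 23.6763
row 11: Σ corner-gray over 15 cells = 7339  → 23.8649
row 12: Σ corner-gray over 15 cells = 7351  → 23.9039
row 13: Σ corner-gray over 15 cells = 7019  → 22.8243
Σ rows: total corner-gray = 107779  → 350.4751 mm³


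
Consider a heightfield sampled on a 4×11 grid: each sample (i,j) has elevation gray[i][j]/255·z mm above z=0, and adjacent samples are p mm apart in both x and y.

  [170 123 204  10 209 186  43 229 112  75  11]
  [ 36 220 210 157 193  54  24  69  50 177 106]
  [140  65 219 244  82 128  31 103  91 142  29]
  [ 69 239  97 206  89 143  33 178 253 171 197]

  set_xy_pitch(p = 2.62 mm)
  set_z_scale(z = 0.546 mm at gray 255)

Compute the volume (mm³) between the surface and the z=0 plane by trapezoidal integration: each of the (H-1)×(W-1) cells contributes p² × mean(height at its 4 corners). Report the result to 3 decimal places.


height_mm = gray/255 × 0.546; cell vol = 2.62² × mean(4 corners)
unit = 2.62² × 0.546 / (4×255) = 0.00367447 mm³ per gray-sum
row 0: Σ corner-gray over 10 cells = 5013  → 18.4201
row 1: Σ corner-gray over 10 cells = 4829  → 17.7440
row 2: Σ corner-gray over 10 cells = 5463  → 20.0736
Σ rows: total corner-gray = 15305  → 56.2378 mm³

56.238


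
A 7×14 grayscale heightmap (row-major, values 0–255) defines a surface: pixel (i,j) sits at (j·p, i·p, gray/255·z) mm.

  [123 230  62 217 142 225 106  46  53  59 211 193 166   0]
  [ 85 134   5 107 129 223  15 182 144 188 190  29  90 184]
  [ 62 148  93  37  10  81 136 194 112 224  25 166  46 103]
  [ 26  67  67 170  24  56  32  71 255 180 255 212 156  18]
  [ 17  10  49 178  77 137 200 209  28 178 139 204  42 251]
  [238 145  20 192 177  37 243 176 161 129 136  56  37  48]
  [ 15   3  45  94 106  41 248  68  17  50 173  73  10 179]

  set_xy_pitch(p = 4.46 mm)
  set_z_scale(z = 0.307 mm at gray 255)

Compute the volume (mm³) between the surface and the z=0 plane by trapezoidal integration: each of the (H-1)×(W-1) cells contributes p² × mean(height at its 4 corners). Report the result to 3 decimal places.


218.579

height_mm = gray/255 × 0.307; cell vol = 4.46² × mean(4 corners)
unit = 4.46² × 0.307 / (4×255) = 0.00598698 mm³ per gray-sum
row 0: Σ corner-gray over 13 cells = 6684  → 40.0170
row 1: Σ corner-gray over 13 cells = 5850  → 35.0238
row 2: Σ corner-gray over 13 cells = 5843  → 34.9819
row 3: Σ corner-gray over 13 cells = 6304  → 37.7419
row 4: Σ corner-gray over 13 cells = 6474  → 38.7597
row 5: Σ corner-gray over 13 cells = 5354  → 32.0543
Σ rows: total corner-gray = 36509  → 218.5787 mm³


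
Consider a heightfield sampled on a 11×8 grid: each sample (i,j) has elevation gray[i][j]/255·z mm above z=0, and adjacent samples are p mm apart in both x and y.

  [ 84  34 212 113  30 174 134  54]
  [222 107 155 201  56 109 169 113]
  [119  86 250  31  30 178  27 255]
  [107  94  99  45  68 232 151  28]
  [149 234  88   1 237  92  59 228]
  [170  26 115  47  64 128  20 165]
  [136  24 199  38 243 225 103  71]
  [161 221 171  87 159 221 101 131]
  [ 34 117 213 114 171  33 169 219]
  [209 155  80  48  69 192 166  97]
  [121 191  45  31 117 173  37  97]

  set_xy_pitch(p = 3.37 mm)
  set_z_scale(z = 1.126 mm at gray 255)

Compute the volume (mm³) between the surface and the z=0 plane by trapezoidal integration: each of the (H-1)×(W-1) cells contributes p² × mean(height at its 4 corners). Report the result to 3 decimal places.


height_mm = gray/255 × 1.126; cell vol = 3.37² × mean(4 corners)
unit = 3.37² × 1.126 / (4×255) = 0.0125371 mm³ per gray-sum
row 0: Σ corner-gray over 7 cells = 3461  → 43.3910
row 1: Σ corner-gray over 7 cells = 3507  → 43.9677
row 2: Σ corner-gray over 7 cells = 3091  → 38.7523
row 3: Σ corner-gray over 7 cells = 3312  → 41.5230
row 4: Σ corner-gray over 7 cells = 2934  → 36.7839
row 5: Σ corner-gray over 7 cells = 3006  → 37.6866
row 6: Σ corner-gray over 7 cells = 4083  → 51.1891
row 7: Σ corner-gray over 7 cells = 4099  → 51.3897
row 8: Σ corner-gray over 7 cells = 3613  → 45.2966
row 9: Σ corner-gray over 7 cells = 3132  → 39.2663
Σ rows: total corner-gray = 34238  → 429.2461 mm³

429.246


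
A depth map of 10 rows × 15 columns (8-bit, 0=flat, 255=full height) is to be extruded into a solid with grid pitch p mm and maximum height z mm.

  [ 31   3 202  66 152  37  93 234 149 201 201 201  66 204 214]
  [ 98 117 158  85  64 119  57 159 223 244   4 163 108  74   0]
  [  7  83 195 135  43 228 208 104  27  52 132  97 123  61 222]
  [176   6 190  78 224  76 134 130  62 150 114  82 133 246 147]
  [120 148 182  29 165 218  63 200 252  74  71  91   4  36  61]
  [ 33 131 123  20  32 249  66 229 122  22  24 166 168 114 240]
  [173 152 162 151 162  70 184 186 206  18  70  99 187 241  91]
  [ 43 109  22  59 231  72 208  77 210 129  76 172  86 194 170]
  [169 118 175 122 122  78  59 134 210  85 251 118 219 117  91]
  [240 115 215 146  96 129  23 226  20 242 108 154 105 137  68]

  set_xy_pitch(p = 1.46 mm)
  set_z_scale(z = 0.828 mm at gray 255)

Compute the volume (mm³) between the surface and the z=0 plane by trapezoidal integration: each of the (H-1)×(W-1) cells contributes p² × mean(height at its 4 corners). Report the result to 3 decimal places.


109.699

height_mm = gray/255 × 0.828; cell vol = 1.46² × mean(4 corners)
unit = 1.46² × 0.828 / (4×255) = 0.00173036 mm³ per gray-sum
row 0: Σ corner-gray over 14 cells = 7111  → 12.3046
row 1: Σ corner-gray over 14 cells = 6453  → 11.1660
row 2: Σ corner-gray over 14 cells = 6778  → 11.7284
row 3: Σ corner-gray over 14 cells = 6820  → 11.8010
row 4: Σ corner-gray over 14 cells = 6452  → 11.1643
row 5: Σ corner-gray over 14 cells = 7245  → 12.5364
row 6: Σ corner-gray over 14 cells = 7543  → 13.0521
row 7: Σ corner-gray over 14 cells = 7379  → 12.7683
row 8: Σ corner-gray over 14 cells = 7616  → 13.1784
Σ rows: total corner-gray = 63397  → 109.6995 mm³


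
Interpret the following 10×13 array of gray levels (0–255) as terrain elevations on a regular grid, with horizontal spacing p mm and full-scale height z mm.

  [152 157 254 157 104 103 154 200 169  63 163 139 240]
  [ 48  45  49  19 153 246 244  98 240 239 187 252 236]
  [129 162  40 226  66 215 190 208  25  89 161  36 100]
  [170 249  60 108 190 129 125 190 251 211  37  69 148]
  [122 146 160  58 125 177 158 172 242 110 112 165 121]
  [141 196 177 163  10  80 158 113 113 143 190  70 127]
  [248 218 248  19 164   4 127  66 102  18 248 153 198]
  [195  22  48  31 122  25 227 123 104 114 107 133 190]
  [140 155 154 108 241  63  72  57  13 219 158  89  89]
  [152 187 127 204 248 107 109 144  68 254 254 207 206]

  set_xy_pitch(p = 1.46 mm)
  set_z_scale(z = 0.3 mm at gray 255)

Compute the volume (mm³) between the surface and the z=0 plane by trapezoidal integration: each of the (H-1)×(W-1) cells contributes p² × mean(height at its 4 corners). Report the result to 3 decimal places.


height_mm = gray/255 × 0.3; cell vol = 1.46² × mean(4 corners)
unit = 1.46² × 0.3 / (4×255) = 0.000626941 mm³ per gray-sum
row 0: Σ corner-gray over 12 cells = 7546  → 4.7309
row 1: Σ corner-gray over 12 cells = 6893  → 4.3215
row 2: Σ corner-gray over 12 cells = 6621  → 4.1510
row 3: Σ corner-gray over 12 cells = 7049  → 4.4193
row 4: Σ corner-gray over 12 cells = 6587  → 4.1297
row 5: Σ corner-gray over 12 cells = 6274  → 3.9334
row 6: Σ corner-gray over 12 cells = 5677  → 3.5591
row 7: Σ corner-gray over 12 cells = 5384  → 3.3755
row 8: Σ corner-gray over 12 cells = 7063  → 4.4281
Σ rows: total corner-gray = 59094  → 37.0485 mm³

37.048


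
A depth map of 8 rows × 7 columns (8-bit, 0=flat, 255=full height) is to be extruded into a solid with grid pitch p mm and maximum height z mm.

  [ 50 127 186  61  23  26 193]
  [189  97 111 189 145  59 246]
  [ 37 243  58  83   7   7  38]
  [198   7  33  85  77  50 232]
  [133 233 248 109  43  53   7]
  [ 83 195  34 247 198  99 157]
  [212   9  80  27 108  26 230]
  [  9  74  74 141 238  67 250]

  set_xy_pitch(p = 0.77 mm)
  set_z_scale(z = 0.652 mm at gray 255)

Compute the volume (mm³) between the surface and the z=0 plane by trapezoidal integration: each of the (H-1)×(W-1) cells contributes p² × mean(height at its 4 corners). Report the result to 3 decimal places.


height_mm = gray/255 × 0.652; cell vol = 0.77² × mean(4 corners)
unit = 0.77² × 0.652 / (4×255) = 0.000378991 mm³ per gray-sum
row 0: Σ corner-gray over 6 cells = 2726  → 1.0331
row 1: Σ corner-gray over 6 cells = 2508  → 0.9505
row 2: Σ corner-gray over 6 cells = 1805  → 0.6841
row 3: Σ corner-gray over 6 cells = 2446  → 0.9270
row 4: Σ corner-gray over 6 cells = 3298  → 1.2499
row 5: Σ corner-gray over 6 cells = 2728  → 1.0339
row 6: Σ corner-gray over 6 cells = 2389  → 0.9054
Σ rows: total corner-gray = 17900  → 6.7839 mm³

6.784


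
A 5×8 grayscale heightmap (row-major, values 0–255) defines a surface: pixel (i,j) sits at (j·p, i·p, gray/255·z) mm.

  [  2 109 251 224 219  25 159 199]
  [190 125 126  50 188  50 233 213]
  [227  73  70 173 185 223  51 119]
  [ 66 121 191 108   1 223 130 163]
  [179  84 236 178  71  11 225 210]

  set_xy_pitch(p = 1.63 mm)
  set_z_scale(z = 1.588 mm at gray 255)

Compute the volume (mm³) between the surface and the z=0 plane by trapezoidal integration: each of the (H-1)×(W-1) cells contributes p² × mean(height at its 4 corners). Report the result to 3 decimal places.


height_mm = gray/255 × 1.588; cell vol = 1.63² × mean(4 corners)
unit = 1.63² × 1.588 / (4×255) = 0.00413643 mm³ per gray-sum
row 0: Σ corner-gray over 7 cells = 4122  → 17.0504
row 1: Σ corner-gray over 7 cells = 3843  → 15.8963
row 2: Σ corner-gray over 7 cells = 3673  → 15.1931
row 3: Σ corner-gray over 7 cells = 3776  → 15.6192
Σ rows: total corner-gray = 15414  → 63.7589 mm³

63.759


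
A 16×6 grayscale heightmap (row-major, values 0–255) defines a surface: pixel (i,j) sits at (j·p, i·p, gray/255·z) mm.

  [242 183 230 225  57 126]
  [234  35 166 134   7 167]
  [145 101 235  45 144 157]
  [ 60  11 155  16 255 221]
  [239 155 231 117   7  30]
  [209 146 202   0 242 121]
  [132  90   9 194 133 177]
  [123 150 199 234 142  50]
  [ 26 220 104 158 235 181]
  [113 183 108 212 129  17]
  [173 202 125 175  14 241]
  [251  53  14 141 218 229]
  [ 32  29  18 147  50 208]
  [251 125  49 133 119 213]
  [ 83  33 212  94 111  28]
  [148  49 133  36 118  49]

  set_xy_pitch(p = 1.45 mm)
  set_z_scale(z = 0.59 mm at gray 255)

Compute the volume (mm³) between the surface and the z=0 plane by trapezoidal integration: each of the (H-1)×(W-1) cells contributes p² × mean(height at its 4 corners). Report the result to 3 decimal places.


height_mm = gray/255 × 0.59; cell vol = 1.45² × mean(4 corners)
unit = 1.45² × 0.59 / (4×255) = 0.00121615 mm³ per gray-sum
row 0: Σ corner-gray over 5 cells = 2843  → 3.4575
row 1: Σ corner-gray over 5 cells = 2437  → 2.9638
row 2: Σ corner-gray over 5 cells = 2507  → 3.0489
row 3: Σ corner-gray over 5 cells = 2444  → 2.9723
row 4: Σ corner-gray over 5 cells = 2799  → 3.4040
row 5: Σ corner-gray over 5 cells = 2671  → 3.2483
row 6: Σ corner-gray over 5 cells = 2784  → 3.3858
row 7: Σ corner-gray over 5 cells = 3264  → 3.9695
row 8: Σ corner-gray over 5 cells = 3035  → 3.6910
row 9: Σ corner-gray over 5 cells = 2840  → 3.4539
row 10: Σ corner-gray over 5 cells = 2778  → 3.3785
row 11: Σ corner-gray over 5 cells = 2060  → 2.5053
row 12: Σ corner-gray over 5 cells = 2044  → 2.4858
row 13: Σ corner-gray over 5 cells = 2327  → 2.8300
row 14: Σ corner-gray over 5 cells = 1880  → 2.2864
Σ rows: total corner-gray = 38713  → 47.0809 mm³

47.081


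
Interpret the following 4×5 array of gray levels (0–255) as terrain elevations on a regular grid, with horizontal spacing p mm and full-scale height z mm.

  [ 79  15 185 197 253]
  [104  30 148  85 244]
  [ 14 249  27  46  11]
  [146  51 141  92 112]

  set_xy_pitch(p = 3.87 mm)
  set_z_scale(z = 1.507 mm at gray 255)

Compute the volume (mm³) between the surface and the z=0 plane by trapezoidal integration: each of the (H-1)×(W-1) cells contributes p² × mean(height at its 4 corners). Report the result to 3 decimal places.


height_mm = gray/255 × 1.507; cell vol = 3.87² × mean(4 corners)
unit = 3.87² × 1.507 / (4×255) = 0.0221276 mm³ per gray-sum
row 0: Σ corner-gray over 4 cells = 2000  → 44.2553
row 1: Σ corner-gray over 4 cells = 1543  → 34.1429
row 2: Σ corner-gray over 4 cells = 1495  → 33.0808
Σ rows: total corner-gray = 5038  → 111.4790 mm³

111.479


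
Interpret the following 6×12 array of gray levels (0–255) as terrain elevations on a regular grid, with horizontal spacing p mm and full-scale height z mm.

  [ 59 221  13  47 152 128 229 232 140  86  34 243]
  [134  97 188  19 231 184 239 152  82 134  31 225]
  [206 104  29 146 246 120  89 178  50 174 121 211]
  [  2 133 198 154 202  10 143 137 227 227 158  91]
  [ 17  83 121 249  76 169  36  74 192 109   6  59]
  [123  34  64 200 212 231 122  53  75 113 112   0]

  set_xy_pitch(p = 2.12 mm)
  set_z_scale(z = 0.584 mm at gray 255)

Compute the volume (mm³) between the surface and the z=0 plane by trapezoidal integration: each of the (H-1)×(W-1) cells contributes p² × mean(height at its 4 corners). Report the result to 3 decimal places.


height_mm = gray/255 × 0.584; cell vol = 2.12² × mean(4 corners)
unit = 2.12² × 0.584 / (4×255) = 0.00257326 mm³ per gray-sum
row 0: Σ corner-gray over 11 cells = 5939  → 15.2826
row 1: Σ corner-gray over 11 cells = 6004  → 15.4499
row 2: Σ corner-gray over 11 cells = 6202  → 15.9594
row 3: Σ corner-gray over 11 cells = 5577  → 14.3511
row 4: Σ corner-gray over 11 cells = 4861  → 12.5086
Σ rows: total corner-gray = 28583  → 73.5516 mm³

73.552


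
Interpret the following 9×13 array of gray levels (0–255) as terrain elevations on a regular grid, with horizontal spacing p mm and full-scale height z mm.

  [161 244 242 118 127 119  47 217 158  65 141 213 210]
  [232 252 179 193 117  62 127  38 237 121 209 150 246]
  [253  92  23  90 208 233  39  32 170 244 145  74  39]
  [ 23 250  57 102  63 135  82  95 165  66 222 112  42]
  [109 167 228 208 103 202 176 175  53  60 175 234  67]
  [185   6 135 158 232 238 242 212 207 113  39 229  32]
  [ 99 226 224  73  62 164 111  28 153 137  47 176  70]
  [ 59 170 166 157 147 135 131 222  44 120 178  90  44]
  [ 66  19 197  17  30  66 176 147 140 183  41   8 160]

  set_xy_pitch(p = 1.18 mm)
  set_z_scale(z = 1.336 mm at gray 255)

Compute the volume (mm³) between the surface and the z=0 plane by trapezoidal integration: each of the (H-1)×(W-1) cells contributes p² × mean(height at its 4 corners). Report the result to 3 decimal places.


96.250

height_mm = gray/255 × 1.336; cell vol = 1.18² × mean(4 corners)
unit = 1.18² × 1.336 / (4×255) = 0.00182377 mm³ per gray-sum
row 0: Σ corner-gray over 12 cells = 7601  → 13.8625
row 1: Σ corner-gray over 12 cells = 6840  → 12.4746
row 2: Σ corner-gray over 12 cells = 5755  → 10.4958
row 3: Σ corner-gray over 12 cells = 6501  → 11.8563
row 4: Σ corner-gray over 12 cells = 7577  → 13.8187
row 5: Σ corner-gray over 12 cells = 6810  → 12.4199
row 6: Σ corner-gray over 12 cells = 6194  → 11.2964
row 7: Σ corner-gray over 12 cells = 5497  → 10.0253
Σ rows: total corner-gray = 52775  → 96.2495 mm³


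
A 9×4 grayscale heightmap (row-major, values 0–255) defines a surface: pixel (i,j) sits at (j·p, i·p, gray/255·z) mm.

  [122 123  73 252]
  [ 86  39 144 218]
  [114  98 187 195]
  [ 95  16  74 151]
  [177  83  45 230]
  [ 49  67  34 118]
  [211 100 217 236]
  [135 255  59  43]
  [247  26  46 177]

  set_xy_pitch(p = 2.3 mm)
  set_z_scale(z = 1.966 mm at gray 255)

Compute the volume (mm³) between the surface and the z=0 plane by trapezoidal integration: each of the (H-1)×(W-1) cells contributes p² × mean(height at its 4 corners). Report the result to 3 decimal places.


height_mm = gray/255 × 1.966; cell vol = 2.3² × mean(4 corners)
unit = 2.3² × 1.966 / (4×255) = 0.0101962 mm³ per gray-sum
row 0: Σ corner-gray over 3 cells = 1436  → 14.6418
row 1: Σ corner-gray over 3 cells = 1549  → 15.7939
row 2: Σ corner-gray over 3 cells = 1305  → 13.3061
row 3: Σ corner-gray over 3 cells = 1089  → 11.1037
row 4: Σ corner-gray over 3 cells = 1032  → 10.5225
row 5: Σ corner-gray over 3 cells = 1450  → 14.7845
row 6: Σ corner-gray over 3 cells = 1887  → 19.2403
row 7: Σ corner-gray over 3 cells = 1374  → 14.0096
Σ rows: total corner-gray = 11122  → 113.4023 mm³

113.402


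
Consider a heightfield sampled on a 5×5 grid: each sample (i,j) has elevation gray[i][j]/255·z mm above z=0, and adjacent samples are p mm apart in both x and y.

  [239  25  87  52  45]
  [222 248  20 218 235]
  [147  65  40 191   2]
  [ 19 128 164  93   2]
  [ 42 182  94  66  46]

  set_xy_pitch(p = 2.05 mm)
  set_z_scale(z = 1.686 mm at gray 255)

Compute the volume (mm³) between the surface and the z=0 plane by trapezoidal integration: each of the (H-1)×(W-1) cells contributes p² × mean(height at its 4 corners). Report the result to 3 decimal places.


height_mm = gray/255 × 1.686; cell vol = 2.05² × mean(4 corners)
unit = 2.05² × 1.686 / (4×255) = 0.00694649 mm³ per gray-sum
row 0: Σ corner-gray over 4 cells = 2041  → 14.1778
row 1: Σ corner-gray over 4 cells = 2170  → 15.0739
row 2: Σ corner-gray over 4 cells = 1532  → 10.6420
row 3: Σ corner-gray over 4 cells = 1563  → 10.8574
Σ rows: total corner-gray = 7306  → 50.7510 mm³

50.751


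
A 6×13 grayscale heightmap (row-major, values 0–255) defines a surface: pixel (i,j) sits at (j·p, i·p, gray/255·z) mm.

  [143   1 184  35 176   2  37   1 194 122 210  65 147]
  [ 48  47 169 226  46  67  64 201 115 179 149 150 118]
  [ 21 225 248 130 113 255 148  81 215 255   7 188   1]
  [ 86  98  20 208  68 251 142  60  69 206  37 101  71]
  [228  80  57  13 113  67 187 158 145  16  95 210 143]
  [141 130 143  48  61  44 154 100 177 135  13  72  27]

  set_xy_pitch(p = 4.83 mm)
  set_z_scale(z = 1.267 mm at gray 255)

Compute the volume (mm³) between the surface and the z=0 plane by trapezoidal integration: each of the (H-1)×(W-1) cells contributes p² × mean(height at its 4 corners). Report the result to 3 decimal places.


height_mm = gray/255 × 1.267; cell vol = 4.83² × mean(4 corners)
unit = 4.83² × 1.267 / (4×255) = 0.0289782 mm³ per gray-sum
row 0: Σ corner-gray over 12 cells = 5336  → 154.6274
row 1: Σ corner-gray over 12 cells = 6744  → 195.4287
row 2: Σ corner-gray over 12 cells = 6429  → 186.3005
row 3: Σ corner-gray over 12 cells = 5330  → 154.4536
row 4: Σ corner-gray over 12 cells = 4975  → 144.1663
Σ rows: total corner-gray = 28814  → 834.9765 mm³

834.977


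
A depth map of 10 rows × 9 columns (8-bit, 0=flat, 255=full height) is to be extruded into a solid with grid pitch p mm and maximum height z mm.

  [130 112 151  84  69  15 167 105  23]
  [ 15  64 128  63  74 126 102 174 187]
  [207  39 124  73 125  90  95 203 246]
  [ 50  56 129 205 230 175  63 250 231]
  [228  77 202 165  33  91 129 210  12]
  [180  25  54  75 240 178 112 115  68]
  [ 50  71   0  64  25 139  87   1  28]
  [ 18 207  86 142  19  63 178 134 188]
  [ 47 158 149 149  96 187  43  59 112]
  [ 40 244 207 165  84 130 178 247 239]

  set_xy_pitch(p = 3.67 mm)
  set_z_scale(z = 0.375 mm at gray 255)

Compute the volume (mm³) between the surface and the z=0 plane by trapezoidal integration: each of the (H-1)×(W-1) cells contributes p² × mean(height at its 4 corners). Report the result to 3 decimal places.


165.816

height_mm = gray/255 × 0.375; cell vol = 3.67² × mean(4 corners)
unit = 3.67² × 0.375 / (4×255) = 0.0049518 mm³ per gray-sum
row 0: Σ corner-gray over 8 cells = 3223  → 15.9597
row 1: Σ corner-gray over 8 cells = 3615  → 17.9008
row 2: Σ corner-gray over 8 cells = 4448  → 22.0256
row 3: Σ corner-gray over 8 cells = 4551  → 22.5356
row 4: Σ corner-gray over 8 cells = 3900  → 19.3120
row 5: Σ corner-gray over 8 cells = 2698  → 13.3600
row 6: Σ corner-gray over 8 cells = 2716  → 13.4491
row 7: Σ corner-gray over 8 cells = 3705  → 18.3464
row 8: Σ corner-gray over 8 cells = 4630  → 22.9268
Σ rows: total corner-gray = 33486  → 165.8160 mm³


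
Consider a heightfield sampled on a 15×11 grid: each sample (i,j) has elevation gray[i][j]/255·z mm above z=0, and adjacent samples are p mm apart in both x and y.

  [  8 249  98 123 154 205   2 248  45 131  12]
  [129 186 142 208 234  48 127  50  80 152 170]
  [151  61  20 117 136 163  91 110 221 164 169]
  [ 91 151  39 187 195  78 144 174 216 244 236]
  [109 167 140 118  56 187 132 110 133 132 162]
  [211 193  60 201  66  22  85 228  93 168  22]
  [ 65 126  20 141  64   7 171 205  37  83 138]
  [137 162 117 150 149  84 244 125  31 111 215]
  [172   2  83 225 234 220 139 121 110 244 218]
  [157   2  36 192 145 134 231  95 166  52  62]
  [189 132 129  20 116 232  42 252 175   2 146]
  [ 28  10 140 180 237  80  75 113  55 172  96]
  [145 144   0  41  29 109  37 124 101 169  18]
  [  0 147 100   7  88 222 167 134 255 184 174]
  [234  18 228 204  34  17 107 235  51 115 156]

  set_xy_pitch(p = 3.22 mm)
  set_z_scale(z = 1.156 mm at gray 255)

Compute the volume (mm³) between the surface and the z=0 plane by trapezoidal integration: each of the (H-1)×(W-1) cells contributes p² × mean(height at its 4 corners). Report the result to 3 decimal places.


height_mm = gray/255 × 1.156; cell vol = 3.22² × mean(4 corners)
unit = 3.22² × 1.156 / (4×255) = 0.0117509 mm³ per gray-sum
row 0: Σ corner-gray over 10 cells = 5283  → 62.0798
row 1: Σ corner-gray over 10 cells = 5239  → 61.5627
row 2: Σ corner-gray over 10 cells = 5669  → 66.6156
row 3: Σ corner-gray over 10 cells = 5804  → 68.2020
row 4: Σ corner-gray over 10 cells = 5086  → 59.7648
row 5: Σ corner-gray over 10 cells = 4376  → 51.4217
row 6: Σ corner-gray over 10 cells = 4609  → 54.1597
row 7: Σ corner-gray over 10 cells = 5844  → 68.6720
row 8: Σ corner-gray over 10 cells = 5471  → 64.2889
row 9: Σ corner-gray over 10 cells = 4860  → 57.1091
row 10: Σ corner-gray over 10 cells = 4783  → 56.2043
row 11: Σ corner-gray over 10 cells = 3919  → 46.0516
row 12: Σ corner-gray over 10 cells = 4453  → 52.3265
row 13: Σ corner-gray over 10 cells = 5190  → 60.9869
Σ rows: total corner-gray = 70586  → 829.4457 mm³

829.446


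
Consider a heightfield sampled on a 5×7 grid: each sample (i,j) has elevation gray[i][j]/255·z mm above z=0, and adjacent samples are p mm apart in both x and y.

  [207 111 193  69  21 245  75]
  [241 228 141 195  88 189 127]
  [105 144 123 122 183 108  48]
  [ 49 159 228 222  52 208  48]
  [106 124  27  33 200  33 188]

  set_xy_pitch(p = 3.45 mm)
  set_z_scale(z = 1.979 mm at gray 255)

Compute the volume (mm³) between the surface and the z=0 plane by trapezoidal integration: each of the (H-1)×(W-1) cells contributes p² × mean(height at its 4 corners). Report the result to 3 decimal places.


height_mm = gray/255 × 1.979; cell vol = 3.45² × mean(4 corners)
unit = 3.45² × 1.979 / (4×255) = 0.0230932 mm³ per gray-sum
row 0: Σ corner-gray over 6 cells = 3610  → 83.3664
row 1: Σ corner-gray over 6 cells = 3563  → 82.2810
row 2: Σ corner-gray over 6 cells = 3348  → 77.3160
row 3: Σ corner-gray over 6 cells = 2963  → 68.4251
Σ rows: total corner-gray = 13484  → 311.3885 mm³

311.388
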